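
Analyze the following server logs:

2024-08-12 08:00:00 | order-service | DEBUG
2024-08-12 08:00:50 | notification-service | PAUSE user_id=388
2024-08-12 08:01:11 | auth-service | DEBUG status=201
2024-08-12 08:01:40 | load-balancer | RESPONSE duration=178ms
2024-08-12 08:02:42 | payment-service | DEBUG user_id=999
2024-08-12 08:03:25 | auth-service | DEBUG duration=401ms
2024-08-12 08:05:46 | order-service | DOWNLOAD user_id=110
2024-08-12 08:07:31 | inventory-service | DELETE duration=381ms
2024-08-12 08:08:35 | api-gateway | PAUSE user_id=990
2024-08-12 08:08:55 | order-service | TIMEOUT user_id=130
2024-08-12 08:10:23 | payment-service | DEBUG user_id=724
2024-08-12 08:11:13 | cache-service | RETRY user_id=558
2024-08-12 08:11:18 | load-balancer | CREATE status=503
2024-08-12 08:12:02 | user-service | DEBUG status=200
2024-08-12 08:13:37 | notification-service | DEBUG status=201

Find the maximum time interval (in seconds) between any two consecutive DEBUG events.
418

To find the longest gap:

1. Extract all DEBUG events in chronological order
2. Calculate time differences between consecutive events
3. Find the maximum difference
4. Longest gap: 418 seconds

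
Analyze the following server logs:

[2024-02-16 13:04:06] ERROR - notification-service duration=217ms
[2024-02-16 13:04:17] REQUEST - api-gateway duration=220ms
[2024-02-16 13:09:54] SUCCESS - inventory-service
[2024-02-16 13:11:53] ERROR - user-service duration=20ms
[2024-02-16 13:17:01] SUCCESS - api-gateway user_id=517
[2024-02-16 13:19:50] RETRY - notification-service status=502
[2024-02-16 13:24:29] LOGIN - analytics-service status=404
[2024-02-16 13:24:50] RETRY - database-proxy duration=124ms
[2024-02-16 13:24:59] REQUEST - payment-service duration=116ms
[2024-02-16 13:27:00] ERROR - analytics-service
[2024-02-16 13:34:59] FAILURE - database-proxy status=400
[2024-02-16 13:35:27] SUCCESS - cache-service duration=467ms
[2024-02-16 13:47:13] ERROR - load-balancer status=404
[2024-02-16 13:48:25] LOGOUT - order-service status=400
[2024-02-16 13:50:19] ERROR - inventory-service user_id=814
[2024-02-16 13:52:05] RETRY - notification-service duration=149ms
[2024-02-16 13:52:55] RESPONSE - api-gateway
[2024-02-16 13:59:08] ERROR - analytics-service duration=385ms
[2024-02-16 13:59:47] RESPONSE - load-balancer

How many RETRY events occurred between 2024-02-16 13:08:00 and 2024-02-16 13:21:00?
1

To count events in the time window:

1. Window boundaries: 2024-02-16 13:08:00 to 2024-02-16 13:21:00
2. Filter for RETRY events within this window
3. Count matching events: 1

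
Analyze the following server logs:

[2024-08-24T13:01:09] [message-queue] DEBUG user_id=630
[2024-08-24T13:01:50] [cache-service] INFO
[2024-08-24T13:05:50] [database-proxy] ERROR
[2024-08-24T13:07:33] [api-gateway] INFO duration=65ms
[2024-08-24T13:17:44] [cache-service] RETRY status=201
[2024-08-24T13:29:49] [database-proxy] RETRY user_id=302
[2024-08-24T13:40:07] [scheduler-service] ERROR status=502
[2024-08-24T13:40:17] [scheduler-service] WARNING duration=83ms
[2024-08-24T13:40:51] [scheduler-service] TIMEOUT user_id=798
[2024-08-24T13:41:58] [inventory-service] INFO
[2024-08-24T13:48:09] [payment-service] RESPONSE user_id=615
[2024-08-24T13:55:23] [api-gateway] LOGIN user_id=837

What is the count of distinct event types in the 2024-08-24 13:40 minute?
3

To count unique event types:

1. Filter events in the minute starting at 2024-08-24 13:40
2. Extract event types from matching entries
3. Count unique types: 3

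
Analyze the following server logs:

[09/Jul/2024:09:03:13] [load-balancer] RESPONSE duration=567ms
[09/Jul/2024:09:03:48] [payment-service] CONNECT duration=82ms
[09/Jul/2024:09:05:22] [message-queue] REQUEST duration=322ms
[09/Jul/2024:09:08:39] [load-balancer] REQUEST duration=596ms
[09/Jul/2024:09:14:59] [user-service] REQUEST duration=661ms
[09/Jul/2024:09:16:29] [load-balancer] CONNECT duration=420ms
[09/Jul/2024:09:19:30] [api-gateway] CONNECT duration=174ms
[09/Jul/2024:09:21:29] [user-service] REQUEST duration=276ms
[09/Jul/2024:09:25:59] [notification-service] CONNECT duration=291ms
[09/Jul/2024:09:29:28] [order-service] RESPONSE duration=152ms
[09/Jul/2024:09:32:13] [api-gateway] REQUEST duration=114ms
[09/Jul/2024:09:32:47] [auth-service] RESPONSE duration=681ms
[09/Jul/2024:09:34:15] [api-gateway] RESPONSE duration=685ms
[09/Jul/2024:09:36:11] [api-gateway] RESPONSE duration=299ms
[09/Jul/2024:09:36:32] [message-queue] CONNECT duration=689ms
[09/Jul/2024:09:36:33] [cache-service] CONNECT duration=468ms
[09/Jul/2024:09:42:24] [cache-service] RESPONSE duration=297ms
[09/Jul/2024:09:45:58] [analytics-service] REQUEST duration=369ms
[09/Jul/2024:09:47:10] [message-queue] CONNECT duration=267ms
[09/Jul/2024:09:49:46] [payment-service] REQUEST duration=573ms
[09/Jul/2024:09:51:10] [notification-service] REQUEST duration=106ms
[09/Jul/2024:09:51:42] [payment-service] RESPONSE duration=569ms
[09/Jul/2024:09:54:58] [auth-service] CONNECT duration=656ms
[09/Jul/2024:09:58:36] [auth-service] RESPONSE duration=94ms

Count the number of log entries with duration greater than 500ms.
9

To count timeouts:

1. Threshold: 500ms
2. Extract duration from each log entry
3. Count entries where duration > 500
4. Timeout count: 9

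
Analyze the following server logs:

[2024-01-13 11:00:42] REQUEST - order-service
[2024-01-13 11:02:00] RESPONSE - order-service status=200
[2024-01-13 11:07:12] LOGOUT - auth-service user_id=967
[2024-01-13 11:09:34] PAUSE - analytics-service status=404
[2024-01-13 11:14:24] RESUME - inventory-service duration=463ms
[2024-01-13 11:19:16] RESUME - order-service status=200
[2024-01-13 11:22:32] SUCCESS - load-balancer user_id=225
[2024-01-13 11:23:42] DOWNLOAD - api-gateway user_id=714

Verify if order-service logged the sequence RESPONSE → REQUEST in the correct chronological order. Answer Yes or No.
No

To verify sequence order:

1. Find all events in sequence RESPONSE → REQUEST for order-service
2. Extract their timestamps
3. Check if timestamps are in ascending order
4. Result: No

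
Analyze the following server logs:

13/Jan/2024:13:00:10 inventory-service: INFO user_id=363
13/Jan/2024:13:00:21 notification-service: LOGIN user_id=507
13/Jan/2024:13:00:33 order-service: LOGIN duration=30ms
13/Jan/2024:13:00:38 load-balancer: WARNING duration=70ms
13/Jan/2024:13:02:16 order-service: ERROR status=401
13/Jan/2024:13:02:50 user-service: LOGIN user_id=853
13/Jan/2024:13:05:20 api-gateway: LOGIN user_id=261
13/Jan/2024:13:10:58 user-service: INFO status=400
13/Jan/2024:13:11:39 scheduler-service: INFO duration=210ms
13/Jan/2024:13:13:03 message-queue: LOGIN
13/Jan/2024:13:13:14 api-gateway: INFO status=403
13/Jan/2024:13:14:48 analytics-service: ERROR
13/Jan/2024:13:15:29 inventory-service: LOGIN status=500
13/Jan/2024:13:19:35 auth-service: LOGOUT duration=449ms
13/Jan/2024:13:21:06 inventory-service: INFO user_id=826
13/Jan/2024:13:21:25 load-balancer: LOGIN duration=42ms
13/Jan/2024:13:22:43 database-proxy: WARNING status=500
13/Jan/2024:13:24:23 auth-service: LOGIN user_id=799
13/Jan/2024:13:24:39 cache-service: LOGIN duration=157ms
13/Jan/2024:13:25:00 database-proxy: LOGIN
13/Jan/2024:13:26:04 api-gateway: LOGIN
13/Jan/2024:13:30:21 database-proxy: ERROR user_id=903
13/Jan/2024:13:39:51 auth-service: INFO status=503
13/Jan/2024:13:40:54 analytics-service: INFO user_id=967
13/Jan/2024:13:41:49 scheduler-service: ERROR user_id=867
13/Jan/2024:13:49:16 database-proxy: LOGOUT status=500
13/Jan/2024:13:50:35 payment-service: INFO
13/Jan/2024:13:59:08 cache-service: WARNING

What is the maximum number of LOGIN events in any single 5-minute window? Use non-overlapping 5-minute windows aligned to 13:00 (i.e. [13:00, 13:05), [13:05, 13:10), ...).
3

To find the burst window:

1. Divide the log period into non-overlapping 5-minute windows starting at 13:00
2. Count LOGIN events in each window
3. Find the window with maximum count
4. Maximum events in a window: 3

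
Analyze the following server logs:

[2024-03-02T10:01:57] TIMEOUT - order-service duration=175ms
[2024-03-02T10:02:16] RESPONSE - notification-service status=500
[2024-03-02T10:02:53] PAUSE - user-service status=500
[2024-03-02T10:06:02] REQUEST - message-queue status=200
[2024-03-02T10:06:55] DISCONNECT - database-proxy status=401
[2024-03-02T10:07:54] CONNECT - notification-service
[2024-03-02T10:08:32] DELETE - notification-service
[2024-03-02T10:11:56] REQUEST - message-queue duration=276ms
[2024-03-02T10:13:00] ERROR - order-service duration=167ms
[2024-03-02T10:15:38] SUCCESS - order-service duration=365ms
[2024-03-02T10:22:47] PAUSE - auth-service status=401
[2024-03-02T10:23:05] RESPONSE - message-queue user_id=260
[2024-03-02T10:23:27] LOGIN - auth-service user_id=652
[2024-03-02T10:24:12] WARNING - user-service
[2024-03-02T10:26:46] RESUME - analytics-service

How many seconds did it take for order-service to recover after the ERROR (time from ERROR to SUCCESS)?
158

To calculate recovery time:

1. Find ERROR event for order-service: 2024-03-02T10:13:00
2. Find next SUCCESS event for order-service: 2024-03-02T10:15:38
3. Recovery time: 2024-03-02T10:15:38 - 2024-03-02T10:13:00 = 158 seconds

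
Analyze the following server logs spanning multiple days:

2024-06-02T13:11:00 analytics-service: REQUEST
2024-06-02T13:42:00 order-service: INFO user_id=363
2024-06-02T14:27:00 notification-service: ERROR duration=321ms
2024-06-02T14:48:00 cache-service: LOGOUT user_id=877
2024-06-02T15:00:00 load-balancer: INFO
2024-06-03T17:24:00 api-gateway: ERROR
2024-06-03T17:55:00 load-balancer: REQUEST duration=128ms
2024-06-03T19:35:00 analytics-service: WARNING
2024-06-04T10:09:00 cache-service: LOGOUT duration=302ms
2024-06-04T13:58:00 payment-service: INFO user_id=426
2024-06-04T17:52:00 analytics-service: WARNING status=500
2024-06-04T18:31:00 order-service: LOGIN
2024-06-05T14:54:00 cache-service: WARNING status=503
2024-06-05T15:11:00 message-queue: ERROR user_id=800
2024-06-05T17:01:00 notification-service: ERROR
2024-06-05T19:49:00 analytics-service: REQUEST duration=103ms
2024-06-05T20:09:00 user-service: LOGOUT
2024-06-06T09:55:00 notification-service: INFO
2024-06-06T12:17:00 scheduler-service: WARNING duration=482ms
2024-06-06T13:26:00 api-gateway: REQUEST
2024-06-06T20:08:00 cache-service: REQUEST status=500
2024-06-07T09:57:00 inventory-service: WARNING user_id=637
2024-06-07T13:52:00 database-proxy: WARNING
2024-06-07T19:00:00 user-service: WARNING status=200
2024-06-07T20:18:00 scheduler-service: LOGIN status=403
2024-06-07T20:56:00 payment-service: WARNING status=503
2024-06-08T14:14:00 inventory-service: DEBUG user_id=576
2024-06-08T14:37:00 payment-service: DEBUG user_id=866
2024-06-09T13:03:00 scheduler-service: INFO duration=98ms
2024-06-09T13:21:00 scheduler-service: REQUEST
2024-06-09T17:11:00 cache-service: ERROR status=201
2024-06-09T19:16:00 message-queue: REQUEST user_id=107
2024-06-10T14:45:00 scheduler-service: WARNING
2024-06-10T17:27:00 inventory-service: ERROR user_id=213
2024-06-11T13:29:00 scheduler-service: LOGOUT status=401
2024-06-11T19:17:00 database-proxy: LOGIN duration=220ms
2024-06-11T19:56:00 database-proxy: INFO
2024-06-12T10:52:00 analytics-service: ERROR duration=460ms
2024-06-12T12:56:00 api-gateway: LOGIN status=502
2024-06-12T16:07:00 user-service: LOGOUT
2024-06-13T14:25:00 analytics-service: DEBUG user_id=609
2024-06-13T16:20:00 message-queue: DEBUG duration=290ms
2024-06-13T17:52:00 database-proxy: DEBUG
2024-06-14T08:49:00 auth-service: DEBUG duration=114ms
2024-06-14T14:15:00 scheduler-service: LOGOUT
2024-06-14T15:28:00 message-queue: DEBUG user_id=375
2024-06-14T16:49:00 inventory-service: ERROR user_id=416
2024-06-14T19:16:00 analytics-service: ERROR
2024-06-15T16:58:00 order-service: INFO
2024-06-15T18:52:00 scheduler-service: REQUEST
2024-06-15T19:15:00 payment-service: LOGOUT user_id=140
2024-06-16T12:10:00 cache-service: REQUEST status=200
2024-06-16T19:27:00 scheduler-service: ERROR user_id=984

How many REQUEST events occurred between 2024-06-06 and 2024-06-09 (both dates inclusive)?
4

To filter by date range:

1. Date range: 2024-06-06 through 2024-06-09, both dates inclusive
2. Filter for REQUEST events whose date falls in this range
3. Count matching events: 4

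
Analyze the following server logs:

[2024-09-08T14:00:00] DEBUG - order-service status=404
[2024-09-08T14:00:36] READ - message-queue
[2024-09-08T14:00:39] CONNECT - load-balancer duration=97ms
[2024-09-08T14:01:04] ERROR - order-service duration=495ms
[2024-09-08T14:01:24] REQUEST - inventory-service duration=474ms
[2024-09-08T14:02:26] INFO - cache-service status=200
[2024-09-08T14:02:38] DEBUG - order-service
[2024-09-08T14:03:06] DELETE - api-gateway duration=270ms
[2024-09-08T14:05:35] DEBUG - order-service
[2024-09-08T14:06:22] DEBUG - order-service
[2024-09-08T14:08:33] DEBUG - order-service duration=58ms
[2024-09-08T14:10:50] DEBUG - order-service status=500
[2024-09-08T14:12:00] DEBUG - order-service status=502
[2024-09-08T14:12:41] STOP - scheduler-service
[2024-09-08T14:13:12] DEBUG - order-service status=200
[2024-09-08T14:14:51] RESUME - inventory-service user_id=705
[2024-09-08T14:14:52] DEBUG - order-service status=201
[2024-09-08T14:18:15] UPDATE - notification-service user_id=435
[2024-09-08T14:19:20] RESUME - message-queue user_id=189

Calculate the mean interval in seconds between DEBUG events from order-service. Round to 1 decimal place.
111.5

To calculate average interval:

1. Find all DEBUG events for order-service in order
2. Calculate time gaps between consecutive events
3. Compute mean of gaps: 892 / 8 = 111.5 seconds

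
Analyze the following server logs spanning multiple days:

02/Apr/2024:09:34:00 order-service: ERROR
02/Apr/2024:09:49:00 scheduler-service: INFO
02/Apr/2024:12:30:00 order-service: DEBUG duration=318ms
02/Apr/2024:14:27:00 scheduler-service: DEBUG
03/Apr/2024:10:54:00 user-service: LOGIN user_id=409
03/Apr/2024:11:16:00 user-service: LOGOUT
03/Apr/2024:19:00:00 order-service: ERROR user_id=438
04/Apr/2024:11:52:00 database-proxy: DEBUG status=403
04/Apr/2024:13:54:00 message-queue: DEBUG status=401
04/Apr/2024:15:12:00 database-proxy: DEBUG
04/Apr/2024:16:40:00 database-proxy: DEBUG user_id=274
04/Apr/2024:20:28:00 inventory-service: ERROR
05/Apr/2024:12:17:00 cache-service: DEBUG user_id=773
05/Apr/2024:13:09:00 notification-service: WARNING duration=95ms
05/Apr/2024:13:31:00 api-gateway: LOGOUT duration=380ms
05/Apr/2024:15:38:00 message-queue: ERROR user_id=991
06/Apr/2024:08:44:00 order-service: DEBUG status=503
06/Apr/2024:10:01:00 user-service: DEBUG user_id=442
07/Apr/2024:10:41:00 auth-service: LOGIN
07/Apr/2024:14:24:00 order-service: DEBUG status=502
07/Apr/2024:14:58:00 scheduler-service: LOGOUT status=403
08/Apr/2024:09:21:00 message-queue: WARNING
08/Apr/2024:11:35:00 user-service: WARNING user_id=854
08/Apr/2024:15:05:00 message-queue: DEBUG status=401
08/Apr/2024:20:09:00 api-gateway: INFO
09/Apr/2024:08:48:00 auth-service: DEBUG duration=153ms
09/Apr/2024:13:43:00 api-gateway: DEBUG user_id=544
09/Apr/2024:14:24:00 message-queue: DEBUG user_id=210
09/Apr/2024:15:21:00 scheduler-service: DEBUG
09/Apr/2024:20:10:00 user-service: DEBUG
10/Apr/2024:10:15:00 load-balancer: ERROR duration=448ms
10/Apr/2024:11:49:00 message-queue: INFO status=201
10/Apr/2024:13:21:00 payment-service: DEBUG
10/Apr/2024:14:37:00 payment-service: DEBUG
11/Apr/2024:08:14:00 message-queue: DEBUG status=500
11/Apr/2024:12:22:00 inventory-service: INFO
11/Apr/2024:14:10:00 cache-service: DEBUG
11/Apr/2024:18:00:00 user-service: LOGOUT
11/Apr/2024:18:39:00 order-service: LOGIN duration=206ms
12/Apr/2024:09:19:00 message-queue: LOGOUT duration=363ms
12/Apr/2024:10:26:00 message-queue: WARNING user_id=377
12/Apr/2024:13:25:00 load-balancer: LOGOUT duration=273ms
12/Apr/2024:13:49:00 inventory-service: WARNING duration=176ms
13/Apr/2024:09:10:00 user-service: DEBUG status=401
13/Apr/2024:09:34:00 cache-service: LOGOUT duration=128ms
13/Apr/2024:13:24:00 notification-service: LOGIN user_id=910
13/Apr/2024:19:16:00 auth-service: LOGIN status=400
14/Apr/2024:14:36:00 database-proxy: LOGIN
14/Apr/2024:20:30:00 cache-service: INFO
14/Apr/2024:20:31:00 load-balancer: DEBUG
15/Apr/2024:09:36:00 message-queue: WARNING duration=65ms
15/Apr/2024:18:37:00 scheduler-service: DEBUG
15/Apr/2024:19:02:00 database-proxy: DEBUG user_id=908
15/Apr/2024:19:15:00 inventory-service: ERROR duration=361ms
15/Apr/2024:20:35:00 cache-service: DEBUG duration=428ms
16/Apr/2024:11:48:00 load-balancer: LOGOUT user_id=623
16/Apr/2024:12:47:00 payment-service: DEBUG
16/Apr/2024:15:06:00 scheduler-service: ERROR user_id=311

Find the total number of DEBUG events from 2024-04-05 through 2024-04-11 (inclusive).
14

To filter by date range:

1. Date range: 2024-04-05 through 2024-04-11, both dates inclusive
2. Filter for DEBUG events whose date falls in this range
3. Count matching events: 14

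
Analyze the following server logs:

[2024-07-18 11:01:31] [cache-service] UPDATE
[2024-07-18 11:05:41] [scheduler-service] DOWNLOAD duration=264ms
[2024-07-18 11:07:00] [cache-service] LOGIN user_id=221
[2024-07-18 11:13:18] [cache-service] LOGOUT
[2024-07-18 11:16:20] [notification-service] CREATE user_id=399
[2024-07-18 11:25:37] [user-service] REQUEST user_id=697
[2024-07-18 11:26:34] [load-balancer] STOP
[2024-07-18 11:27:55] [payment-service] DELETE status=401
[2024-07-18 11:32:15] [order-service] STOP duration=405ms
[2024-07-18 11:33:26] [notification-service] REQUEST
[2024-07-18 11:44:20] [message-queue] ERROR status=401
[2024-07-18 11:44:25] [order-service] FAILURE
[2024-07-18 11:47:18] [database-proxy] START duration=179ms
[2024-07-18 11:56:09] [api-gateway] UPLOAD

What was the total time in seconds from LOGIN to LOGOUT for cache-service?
378

To calculate state duration:

1. Find LOGIN event for cache-service: 2024-07-18 11:07:00
2. Find LOGOUT event for cache-service: 2024-07-18 11:13:18
3. Calculate duration: 2024-07-18 11:13:18 - 2024-07-18 11:07:00 = 378 seconds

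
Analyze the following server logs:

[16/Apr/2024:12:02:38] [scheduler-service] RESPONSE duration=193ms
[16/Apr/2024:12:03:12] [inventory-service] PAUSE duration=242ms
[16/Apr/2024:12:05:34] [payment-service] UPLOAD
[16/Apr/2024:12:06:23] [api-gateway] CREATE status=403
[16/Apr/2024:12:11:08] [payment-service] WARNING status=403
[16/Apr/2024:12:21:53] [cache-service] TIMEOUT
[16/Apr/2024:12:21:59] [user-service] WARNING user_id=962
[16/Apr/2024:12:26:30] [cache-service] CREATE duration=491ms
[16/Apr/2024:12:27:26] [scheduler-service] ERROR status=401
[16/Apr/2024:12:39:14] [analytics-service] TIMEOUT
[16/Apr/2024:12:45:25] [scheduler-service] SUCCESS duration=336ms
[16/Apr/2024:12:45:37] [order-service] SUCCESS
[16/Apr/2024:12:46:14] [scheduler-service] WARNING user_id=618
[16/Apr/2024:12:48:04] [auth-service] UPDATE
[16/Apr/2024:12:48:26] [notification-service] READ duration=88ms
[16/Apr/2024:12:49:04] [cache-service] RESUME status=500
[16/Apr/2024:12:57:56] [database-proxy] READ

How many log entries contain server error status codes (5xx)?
1

To find matching entries:

1. Pattern to match: server error status codes (5xx)
2. Scan each log entry for the pattern
3. Count matches: 1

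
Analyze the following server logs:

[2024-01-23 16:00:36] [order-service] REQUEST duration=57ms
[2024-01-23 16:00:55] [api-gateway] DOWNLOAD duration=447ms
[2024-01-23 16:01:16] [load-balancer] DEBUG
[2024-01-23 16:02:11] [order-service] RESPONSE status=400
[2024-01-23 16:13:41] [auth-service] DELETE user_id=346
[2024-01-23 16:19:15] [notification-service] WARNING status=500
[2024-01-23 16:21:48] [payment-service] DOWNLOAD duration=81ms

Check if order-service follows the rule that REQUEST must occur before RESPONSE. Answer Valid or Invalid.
Valid

To validate ordering:

1. Required order: REQUEST → RESPONSE
2. Rule: REQUEST must occur before RESPONSE
3. Check actual order of events for order-service
4. Result: Valid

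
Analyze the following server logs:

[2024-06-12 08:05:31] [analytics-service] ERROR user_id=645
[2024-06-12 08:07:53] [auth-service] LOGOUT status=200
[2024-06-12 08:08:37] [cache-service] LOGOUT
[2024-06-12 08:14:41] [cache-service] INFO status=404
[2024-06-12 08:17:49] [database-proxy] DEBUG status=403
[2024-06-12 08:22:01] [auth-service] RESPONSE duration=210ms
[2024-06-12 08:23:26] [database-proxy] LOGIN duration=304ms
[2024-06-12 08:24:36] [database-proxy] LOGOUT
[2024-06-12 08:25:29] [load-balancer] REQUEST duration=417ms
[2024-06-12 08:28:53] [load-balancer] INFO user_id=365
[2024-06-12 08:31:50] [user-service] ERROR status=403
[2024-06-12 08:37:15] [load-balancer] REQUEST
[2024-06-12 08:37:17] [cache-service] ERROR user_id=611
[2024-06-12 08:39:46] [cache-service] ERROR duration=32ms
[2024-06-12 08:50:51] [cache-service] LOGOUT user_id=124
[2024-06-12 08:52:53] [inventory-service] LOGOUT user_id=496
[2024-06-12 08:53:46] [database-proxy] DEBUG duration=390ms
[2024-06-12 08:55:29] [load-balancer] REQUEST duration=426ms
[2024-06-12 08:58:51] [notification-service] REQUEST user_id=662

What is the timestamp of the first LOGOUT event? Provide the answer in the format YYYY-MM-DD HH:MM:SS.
2024-06-12 08:07:53

To find the first event:

1. Filter for all LOGOUT events
2. Sort by timestamp
3. Select the first one
4. Timestamp: 2024-06-12 08:07:53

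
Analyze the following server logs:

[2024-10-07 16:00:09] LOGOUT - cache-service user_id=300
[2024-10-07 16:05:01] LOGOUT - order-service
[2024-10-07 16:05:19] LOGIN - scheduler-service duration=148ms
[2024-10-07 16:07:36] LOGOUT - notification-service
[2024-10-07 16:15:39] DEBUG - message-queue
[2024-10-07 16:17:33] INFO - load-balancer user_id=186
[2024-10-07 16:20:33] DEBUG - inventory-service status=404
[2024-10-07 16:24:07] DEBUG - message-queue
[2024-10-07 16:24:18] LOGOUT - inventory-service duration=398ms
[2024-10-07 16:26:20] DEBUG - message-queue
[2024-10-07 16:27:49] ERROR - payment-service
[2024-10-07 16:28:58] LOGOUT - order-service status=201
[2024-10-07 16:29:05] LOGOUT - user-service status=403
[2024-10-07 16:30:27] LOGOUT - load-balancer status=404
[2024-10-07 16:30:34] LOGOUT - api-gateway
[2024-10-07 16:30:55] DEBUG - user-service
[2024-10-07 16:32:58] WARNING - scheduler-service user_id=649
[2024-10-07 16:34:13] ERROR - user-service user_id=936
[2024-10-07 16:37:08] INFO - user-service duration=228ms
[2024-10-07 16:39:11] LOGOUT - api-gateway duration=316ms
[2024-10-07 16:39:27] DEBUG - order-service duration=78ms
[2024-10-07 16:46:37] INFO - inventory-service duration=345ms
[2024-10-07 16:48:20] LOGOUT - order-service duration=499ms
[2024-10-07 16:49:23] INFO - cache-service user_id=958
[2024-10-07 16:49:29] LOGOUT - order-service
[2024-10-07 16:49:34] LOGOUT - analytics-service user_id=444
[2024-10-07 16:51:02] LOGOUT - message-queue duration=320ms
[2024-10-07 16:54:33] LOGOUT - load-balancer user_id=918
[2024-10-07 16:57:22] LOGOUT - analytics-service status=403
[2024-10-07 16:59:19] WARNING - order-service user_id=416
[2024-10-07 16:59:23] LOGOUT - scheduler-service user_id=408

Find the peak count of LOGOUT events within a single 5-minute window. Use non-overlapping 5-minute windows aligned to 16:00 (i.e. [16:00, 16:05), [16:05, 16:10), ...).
3

To find the burst window:

1. Divide the log period into non-overlapping 5-minute windows starting at 16:00
2. Count LOGOUT events in each window
3. Find the window with maximum count
4. Maximum events in a window: 3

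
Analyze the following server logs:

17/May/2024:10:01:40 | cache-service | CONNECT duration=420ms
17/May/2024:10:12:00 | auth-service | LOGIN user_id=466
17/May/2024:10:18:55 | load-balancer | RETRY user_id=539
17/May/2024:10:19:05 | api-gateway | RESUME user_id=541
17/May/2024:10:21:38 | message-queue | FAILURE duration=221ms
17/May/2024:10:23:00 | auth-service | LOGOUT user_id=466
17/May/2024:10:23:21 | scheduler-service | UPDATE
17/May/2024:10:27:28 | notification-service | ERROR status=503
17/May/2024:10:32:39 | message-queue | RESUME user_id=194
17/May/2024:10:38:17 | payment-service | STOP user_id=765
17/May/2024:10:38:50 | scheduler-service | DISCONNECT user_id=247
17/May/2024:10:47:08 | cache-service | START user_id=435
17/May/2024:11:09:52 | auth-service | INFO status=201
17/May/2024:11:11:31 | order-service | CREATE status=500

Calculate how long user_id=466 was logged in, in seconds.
660

To calculate session duration:

1. Find LOGIN event for user_id=466: 17/May/2024:10:12:00
2. Find LOGOUT event for user_id=466: 17/May/2024:10:23:00
3. Session duration: 17/May/2024:10:23:00 - 17/May/2024:10:12:00 = 660 seconds (11 minutes)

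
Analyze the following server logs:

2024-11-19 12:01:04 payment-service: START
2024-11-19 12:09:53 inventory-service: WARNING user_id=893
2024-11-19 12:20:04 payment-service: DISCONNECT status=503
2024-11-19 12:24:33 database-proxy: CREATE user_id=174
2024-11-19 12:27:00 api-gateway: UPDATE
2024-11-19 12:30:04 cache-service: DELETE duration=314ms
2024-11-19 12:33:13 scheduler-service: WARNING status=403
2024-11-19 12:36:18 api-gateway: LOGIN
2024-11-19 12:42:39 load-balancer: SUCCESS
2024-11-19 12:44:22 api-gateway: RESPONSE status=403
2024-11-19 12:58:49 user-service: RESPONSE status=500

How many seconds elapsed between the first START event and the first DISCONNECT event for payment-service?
1140

To find the time between events:

1. Locate the first START event for payment-service: 2024-11-19 12:01:04
2. Locate the first DISCONNECT event for payment-service: 2024-11-19 12:20:04
3. Calculate the difference: 2024-11-19 12:20:04 - 2024-11-19 12:01:04 = 1140 seconds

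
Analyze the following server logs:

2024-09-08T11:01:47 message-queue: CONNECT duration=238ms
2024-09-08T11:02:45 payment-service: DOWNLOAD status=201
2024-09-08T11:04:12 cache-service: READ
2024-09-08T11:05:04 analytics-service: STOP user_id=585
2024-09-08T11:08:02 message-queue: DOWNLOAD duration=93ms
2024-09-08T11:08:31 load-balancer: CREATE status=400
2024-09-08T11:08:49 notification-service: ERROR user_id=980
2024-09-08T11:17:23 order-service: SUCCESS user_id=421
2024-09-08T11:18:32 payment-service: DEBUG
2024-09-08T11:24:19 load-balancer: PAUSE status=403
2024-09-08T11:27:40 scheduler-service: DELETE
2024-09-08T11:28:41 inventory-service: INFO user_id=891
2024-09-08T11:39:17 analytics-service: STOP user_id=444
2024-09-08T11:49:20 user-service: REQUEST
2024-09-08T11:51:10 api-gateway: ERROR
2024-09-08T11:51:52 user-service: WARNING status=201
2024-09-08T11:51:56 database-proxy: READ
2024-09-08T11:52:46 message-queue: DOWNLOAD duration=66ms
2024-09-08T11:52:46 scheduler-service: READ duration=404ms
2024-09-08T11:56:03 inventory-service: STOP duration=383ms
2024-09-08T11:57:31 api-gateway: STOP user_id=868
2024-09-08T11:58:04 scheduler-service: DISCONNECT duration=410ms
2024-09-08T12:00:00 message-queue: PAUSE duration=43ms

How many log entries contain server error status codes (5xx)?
0

To find matching entries:

1. Pattern to match: server error status codes (5xx)
2. Scan each log entry for the pattern
3. Count matches: 0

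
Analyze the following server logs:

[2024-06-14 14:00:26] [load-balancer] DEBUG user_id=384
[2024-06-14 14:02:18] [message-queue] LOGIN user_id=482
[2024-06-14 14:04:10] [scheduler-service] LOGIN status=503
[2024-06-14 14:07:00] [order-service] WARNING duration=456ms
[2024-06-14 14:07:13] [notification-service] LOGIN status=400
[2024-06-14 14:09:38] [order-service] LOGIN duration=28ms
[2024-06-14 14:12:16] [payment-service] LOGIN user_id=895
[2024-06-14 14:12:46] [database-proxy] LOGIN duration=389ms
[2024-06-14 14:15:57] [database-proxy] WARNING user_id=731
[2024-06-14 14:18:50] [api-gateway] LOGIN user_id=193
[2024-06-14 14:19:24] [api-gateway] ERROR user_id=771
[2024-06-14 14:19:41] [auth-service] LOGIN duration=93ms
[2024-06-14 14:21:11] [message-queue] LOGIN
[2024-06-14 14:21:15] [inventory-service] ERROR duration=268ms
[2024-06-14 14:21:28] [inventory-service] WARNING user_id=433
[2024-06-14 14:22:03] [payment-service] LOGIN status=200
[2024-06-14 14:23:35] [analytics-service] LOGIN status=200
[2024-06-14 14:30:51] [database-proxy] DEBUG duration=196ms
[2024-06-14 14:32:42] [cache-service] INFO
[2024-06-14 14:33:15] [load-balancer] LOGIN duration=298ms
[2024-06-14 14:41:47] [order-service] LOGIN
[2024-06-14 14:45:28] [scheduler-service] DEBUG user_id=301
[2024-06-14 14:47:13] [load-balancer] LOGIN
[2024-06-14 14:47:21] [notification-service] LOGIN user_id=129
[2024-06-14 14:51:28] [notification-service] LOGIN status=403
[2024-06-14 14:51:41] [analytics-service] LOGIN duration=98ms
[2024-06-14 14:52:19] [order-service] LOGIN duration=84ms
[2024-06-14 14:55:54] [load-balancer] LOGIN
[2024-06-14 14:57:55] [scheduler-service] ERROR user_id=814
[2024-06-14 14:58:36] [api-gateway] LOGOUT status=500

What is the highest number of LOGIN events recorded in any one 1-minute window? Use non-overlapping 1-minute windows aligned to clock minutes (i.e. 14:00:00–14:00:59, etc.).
2

To find the burst window:

1. Divide the log period into non-overlapping 1-minute windows starting at 14:00
2. Count LOGIN events in each window
3. Find the window with maximum count
4. Maximum events in a window: 2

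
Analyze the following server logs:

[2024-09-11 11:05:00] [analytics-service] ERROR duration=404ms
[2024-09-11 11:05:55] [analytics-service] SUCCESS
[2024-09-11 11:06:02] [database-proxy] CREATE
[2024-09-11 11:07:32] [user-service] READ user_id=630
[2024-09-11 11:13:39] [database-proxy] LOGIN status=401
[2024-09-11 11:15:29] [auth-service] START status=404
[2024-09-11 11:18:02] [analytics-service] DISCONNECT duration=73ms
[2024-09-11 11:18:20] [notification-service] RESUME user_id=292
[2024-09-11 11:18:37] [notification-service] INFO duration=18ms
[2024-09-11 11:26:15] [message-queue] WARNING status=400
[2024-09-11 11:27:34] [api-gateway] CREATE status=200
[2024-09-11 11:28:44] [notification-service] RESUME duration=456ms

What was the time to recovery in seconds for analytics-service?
55

To calculate recovery time:

1. Find ERROR event for analytics-service: 2024-09-11 11:05:00
2. Find next SUCCESS event for analytics-service: 2024-09-11 11:05:55
3. Recovery time: 2024-09-11 11:05:55 - 2024-09-11 11:05:00 = 55 seconds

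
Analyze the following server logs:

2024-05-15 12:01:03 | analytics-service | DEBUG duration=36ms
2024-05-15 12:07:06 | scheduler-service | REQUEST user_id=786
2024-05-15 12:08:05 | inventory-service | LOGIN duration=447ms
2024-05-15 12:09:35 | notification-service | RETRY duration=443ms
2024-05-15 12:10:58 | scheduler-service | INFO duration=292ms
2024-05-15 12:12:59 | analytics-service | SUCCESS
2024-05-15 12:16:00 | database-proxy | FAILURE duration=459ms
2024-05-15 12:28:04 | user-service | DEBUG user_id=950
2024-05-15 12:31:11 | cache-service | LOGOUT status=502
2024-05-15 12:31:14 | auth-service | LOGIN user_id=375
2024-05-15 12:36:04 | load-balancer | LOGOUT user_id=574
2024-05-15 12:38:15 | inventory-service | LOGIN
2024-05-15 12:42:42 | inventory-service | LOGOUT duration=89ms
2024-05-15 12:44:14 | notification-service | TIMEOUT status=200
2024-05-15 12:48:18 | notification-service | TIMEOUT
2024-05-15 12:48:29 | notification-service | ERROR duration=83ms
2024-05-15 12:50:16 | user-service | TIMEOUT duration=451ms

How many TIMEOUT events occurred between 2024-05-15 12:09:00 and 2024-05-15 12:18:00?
0

To count events in the time window:

1. Window boundaries: 2024-05-15 12:09:00 to 2024-05-15 12:18:00
2. Filter for TIMEOUT events within this window
3. Count matching events: 0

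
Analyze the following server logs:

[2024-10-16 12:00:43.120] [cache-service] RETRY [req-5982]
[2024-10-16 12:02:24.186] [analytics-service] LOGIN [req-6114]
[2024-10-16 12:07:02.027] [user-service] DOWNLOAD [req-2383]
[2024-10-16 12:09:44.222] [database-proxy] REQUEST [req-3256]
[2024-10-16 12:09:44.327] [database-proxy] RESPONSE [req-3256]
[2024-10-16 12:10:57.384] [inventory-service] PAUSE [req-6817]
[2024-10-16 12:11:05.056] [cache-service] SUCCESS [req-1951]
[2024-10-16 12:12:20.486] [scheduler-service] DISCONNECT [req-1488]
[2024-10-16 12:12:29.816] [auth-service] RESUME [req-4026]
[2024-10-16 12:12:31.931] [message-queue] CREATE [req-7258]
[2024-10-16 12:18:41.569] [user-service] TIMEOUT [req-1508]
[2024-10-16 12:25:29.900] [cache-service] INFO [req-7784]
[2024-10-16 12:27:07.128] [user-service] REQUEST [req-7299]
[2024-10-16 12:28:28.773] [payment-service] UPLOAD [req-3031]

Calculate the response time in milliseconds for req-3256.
105

To calculate latency:

1. Find REQUEST with id req-3256: 2024-10-16 12:09:44.222
2. Find RESPONSE with id req-3256: 2024-10-16 12:09:44.327
3. Latency: 2024-10-16 12:09:44.327 - 2024-10-16 12:09:44.222 = 105ms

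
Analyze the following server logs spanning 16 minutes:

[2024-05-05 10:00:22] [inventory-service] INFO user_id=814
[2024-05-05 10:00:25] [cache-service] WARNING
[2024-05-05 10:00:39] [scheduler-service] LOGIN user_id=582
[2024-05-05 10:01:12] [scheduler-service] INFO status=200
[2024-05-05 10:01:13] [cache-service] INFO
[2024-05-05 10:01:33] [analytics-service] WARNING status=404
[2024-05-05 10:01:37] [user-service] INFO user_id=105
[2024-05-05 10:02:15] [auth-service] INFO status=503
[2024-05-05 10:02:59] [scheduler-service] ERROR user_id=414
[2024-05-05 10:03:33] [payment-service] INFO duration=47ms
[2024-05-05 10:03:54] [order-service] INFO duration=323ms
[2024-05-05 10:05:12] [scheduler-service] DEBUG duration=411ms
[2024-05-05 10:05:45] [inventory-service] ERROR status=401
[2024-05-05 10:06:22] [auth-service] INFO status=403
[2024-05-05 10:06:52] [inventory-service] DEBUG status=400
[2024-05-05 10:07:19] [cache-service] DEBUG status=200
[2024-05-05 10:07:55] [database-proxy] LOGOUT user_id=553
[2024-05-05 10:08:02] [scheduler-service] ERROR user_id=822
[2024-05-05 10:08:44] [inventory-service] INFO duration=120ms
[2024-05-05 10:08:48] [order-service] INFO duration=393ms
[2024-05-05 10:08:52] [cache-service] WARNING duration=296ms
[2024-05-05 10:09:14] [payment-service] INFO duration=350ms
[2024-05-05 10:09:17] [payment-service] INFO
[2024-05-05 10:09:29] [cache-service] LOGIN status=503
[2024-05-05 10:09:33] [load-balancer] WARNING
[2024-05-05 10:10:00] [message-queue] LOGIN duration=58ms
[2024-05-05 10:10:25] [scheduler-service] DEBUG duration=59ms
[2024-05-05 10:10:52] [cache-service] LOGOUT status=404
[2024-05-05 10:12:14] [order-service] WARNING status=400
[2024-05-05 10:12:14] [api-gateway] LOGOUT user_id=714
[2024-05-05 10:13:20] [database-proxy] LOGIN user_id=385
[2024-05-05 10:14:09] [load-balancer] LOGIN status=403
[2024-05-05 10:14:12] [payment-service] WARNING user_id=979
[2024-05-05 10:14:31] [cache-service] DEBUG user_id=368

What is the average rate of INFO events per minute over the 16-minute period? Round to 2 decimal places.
0.75

To calculate the rate:

1. Count total INFO events: 12
2. Total time period: 16 minutes
3. Rate = 12 / 16 = 0.75 events per minute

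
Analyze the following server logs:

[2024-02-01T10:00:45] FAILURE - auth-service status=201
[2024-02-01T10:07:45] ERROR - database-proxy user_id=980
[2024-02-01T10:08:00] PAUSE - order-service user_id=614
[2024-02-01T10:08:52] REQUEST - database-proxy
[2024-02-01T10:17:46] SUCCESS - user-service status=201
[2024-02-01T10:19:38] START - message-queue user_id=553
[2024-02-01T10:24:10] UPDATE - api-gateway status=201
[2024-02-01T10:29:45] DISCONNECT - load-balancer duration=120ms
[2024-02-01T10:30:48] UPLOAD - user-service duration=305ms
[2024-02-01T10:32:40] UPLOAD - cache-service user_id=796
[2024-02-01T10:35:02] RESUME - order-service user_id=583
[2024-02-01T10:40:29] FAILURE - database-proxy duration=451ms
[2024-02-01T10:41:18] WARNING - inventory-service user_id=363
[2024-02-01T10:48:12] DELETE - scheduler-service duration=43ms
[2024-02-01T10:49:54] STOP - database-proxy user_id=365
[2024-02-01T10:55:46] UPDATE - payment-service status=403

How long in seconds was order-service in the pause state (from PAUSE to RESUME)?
1622

To calculate state duration:

1. Find PAUSE event for order-service: 2024-02-01T10:08:00
2. Find RESUME event for order-service: 2024-02-01T10:35:02
3. Calculate duration: 2024-02-01T10:35:02 - 2024-02-01T10:08:00 = 1622 seconds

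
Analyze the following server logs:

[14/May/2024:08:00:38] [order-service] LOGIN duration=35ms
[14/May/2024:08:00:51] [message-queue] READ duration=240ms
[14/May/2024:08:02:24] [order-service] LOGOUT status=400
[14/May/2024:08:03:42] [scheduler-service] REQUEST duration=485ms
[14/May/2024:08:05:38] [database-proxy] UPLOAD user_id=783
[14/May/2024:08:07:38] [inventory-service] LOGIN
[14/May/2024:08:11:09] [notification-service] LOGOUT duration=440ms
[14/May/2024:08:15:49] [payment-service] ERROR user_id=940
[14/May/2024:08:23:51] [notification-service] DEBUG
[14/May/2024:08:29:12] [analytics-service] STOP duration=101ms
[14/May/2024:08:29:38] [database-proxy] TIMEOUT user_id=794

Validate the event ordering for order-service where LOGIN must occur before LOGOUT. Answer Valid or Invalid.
Valid

To validate ordering:

1. Required order: LOGIN → LOGOUT
2. Rule: LOGIN must occur before LOGOUT
3. Check actual order of events for order-service
4. Result: Valid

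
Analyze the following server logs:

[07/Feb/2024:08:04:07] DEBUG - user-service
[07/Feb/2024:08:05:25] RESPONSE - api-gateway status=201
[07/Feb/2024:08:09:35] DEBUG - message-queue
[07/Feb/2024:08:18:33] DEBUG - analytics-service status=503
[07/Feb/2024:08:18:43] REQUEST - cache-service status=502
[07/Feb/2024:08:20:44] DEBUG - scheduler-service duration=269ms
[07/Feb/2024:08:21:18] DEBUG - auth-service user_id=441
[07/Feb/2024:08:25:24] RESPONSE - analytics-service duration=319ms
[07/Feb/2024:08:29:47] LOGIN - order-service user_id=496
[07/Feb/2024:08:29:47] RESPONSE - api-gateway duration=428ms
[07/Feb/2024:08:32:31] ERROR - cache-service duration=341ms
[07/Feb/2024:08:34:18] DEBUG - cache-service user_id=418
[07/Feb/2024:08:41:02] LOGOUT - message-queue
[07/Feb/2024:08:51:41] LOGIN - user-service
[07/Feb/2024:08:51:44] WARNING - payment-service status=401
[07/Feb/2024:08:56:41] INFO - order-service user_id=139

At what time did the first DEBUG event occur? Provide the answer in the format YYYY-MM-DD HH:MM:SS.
2024-02-07 08:04:07

To find the first event:

1. Filter for all DEBUG events
2. Sort by timestamp
3. Select the first one
4. Timestamp: 2024-02-07 08:04:07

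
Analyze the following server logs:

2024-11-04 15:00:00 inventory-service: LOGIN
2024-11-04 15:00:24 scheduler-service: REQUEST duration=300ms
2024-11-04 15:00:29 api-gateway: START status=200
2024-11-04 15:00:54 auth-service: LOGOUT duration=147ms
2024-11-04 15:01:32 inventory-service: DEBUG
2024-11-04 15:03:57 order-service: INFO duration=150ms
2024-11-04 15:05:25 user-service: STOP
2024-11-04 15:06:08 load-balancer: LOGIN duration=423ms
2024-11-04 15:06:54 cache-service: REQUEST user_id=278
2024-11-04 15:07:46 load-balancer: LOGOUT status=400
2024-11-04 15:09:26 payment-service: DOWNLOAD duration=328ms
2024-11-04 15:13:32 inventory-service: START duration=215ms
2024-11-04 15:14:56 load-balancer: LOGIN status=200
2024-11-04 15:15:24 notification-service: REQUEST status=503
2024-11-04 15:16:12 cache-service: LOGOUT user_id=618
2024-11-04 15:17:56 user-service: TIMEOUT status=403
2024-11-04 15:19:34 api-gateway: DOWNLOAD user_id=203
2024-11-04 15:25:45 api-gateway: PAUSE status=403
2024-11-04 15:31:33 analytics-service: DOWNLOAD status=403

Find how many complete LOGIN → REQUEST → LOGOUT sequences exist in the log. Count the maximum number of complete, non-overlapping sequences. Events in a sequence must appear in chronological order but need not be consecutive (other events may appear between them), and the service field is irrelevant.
3

To count sequences:

1. Look for pattern: LOGIN → REQUEST → LOGOUT
2. Greedily scan the log in chronological order, matching each sequence element in turn (ignoring service)
3. Each time the full pattern completes, increment the count and restart matching from the next event
4. Complete non-overlapping sequences found: 3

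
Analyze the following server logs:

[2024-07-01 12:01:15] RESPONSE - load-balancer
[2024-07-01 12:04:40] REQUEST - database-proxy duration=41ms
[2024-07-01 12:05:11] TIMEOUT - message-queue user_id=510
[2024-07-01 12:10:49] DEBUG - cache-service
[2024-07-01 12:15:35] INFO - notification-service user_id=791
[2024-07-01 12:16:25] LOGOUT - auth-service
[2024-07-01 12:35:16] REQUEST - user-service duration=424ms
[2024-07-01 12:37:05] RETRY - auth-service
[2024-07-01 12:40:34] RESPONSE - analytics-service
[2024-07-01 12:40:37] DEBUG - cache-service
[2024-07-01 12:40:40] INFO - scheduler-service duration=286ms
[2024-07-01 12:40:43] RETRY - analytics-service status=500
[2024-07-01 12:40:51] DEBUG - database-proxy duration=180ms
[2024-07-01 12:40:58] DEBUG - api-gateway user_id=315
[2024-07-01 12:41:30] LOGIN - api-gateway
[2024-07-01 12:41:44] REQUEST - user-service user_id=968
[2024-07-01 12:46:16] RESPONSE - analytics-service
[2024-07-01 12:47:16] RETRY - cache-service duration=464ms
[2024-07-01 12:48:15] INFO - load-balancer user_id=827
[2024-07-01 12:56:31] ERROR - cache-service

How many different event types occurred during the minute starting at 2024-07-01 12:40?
4

To count unique event types:

1. Filter events in the minute starting at 2024-07-01 12:40
2. Extract event types from matching entries
3. Count unique types: 4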